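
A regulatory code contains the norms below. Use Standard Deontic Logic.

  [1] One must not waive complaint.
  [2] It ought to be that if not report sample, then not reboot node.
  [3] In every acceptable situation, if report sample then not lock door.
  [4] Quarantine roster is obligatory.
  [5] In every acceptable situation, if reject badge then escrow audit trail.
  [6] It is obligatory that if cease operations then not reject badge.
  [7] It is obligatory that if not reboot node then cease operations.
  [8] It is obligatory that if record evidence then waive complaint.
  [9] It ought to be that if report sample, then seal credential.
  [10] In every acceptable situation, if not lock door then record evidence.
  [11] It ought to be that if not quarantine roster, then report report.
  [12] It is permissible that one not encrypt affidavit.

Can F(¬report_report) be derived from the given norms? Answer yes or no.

Premise 11 is O(¬quarantine_roster → report_report), but O(¬quarantine_roster) is not derivable from the premises, so it does not yield O(report_report).
No other premise forces O(report_report). An ideal world satisfying every premise can still have ¬report_report true, so F(¬report_report) is not derivable.

No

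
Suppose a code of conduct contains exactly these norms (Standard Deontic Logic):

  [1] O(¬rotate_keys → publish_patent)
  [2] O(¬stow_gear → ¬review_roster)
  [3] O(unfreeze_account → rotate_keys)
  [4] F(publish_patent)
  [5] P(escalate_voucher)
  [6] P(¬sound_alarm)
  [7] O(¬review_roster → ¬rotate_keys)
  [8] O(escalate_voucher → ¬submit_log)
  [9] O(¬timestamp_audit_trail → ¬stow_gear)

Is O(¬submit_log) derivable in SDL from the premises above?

No

Premise 8 is O(escalate_voucher → ¬submit_log), but O(escalate_voucher) is not derivable from the premises (the permission P(escalate_voucher) asserts only ¬O(¬escalate_voucher), not O(escalate_voucher)), so it does not yield O(¬submit_log).
No other premise forces O(¬submit_log). An ideal world satisfying every premise can still have ¬submit_log false, so O(¬submit_log) is not derivable.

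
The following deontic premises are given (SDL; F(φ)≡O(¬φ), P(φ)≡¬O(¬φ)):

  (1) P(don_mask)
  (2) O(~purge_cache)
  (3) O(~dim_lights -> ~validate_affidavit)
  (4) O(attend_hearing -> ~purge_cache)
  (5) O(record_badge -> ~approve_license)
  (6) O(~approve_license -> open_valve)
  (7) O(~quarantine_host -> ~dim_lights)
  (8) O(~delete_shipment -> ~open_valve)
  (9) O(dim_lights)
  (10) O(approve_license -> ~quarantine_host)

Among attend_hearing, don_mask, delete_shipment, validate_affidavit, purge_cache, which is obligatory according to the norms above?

Premise 9 gives O(dim_lights).
Premise 7 is O(~quarantine_host -> ~dim_lights); contrapositively O(dim_lights -> quarantine_host). Since O(dim_lights) holds, K gives O(quarantine_host).
Premise 10 is O(approve_license -> ~quarantine_host); contrapositively O(quarantine_host -> ~approve_license). Since O(quarantine_host) holds, K gives O(~approve_license).
Applying K to premise 6 (O(~approve_license -> open_valve)) and O(~approve_license) yields O(open_valve).
Premise 8, O(~delete_shipment -> ~open_valve), contraposes to O(open_valve -> delete_shipment); with O(open_valve) we get O(delete_shipment).
So O(delete_shipment) holds — delete_shipment is obligatory. None of the other listed options is made obligatory by any chain of premises.

delete_shipment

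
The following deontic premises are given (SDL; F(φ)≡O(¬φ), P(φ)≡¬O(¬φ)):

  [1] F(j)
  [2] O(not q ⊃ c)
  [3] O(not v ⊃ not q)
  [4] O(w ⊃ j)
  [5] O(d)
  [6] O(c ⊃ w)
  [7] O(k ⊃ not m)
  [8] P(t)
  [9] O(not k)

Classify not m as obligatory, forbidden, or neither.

Premise 7 is O(k ⊃ not m), but O(k) is not derivable from the premises, so it does not yield O(not m).
No premise or chain of K-axiom applications forces O(not m), and none forces O(m). So not m is neither obligatory nor forbidden under these norms.

Neither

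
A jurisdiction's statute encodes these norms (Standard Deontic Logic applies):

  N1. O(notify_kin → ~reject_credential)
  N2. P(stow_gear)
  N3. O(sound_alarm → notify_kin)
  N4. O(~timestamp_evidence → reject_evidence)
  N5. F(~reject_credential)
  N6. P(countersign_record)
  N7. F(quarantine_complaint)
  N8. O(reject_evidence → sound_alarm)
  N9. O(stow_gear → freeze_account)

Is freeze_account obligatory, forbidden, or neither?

Neither

Premise 9 is O(stow_gear → freeze_account), but O(stow_gear) is not derivable from the premises (the permission P(stow_gear) asserts only ~O(~stow_gear), not O(stow_gear)), so it does not yield O(freeze_account).
No premise or chain of K-axiom applications forces O(freeze_account), and none forces O(~freeze_account). So freeze_account is neither obligatory nor forbidden under these norms.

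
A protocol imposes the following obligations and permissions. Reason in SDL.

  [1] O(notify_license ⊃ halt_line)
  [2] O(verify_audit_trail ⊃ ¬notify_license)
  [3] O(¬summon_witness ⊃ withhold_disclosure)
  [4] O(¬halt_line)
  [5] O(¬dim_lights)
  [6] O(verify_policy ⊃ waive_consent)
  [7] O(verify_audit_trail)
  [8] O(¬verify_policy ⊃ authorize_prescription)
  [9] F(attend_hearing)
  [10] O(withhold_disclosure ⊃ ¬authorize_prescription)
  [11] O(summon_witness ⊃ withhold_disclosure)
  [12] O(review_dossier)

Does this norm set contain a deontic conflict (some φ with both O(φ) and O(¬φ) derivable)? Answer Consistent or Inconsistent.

Premise 1 is O(notify_license ⊃ halt_line), but O(notify_license) is not derivable from the premises, so it does not yield O(halt_line).
So O(halt_line) is not derivable, and the apparent clash with O(¬halt_line) does not arise.
A world satisfying every obligation exists (e.g. attend_hearing=false, authorize_prescription=false, dim_lights=false, halt_line=false, notify_license=false, review_dossier=true, summon_witness=false, verify_audit_trail=true, verify_policy=true, waive_consent=true, withhold_disclosure=true); no atom is both obligatory and forbidden, so the set is consistent.

Consistent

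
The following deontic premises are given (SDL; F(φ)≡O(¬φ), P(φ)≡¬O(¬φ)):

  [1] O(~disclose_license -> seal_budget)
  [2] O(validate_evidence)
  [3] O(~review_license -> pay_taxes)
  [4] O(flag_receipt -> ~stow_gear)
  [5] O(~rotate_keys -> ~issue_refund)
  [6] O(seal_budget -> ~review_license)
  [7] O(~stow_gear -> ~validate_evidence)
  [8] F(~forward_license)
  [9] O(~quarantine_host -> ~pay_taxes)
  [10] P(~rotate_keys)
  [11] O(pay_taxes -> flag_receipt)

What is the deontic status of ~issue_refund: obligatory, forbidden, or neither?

Neither

Premise 5 is O(~rotate_keys -> ~issue_refund), but O(~rotate_keys) is not derivable from the premises (the permission P(~rotate_keys) asserts only ~O(rotate_keys), not O(~rotate_keys)), so it does not yield O(~issue_refund).
No premise or chain of K-axiom applications forces O(~issue_refund), and none forces O(issue_refund). So ~issue_refund is neither obligatory nor forbidden under these norms.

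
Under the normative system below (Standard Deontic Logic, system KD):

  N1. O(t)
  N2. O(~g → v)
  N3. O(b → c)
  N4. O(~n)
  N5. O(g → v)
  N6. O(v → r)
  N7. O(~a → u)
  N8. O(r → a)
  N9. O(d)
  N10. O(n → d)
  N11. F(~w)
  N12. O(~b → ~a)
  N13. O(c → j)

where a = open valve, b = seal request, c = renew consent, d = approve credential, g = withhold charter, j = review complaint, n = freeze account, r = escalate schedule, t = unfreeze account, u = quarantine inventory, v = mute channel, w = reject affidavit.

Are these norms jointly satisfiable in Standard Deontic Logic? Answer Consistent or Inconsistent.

Consistent

Premise 10 is O(n → d); even if O(d) held, inferring O(n) would be affirming the consequent — invalid.
So O(n) is not derivable, and the apparent clash with O(~n) does not arise.
A world satisfying every obligation exists (e.g. a=true, b=true, c=true, d=true, g=false, j=true, n=false, r=true, t=true, u=false, v=true, w=true); no atom is both obligatory and forbidden, so the set is consistent.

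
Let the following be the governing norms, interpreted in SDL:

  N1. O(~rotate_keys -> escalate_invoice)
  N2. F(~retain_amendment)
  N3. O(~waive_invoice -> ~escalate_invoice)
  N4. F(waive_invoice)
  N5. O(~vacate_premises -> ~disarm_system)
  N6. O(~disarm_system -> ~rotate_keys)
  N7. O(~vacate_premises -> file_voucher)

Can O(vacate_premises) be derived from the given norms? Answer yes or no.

F(waive_invoice) at premise 4 means O(~waive_invoice).
Applying K to premise 3 (O(~waive_invoice -> ~escalate_invoice)) and O(~waive_invoice) yields O(~escalate_invoice).
Premise 1 is O(~rotate_keys -> escalate_invoice); contrapositively O(~escalate_invoice -> rotate_keys). Since O(~escalate_invoice) holds, K gives O(rotate_keys).
Premise 6, O(~disarm_system -> ~rotate_keys), contraposes to O(rotate_keys -> disarm_system); with O(rotate_keys) we get O(disarm_system).
Premise 5, O(~vacate_premises -> ~disarm_system), contraposes to O(disarm_system -> vacate_premises); with O(disarm_system) we get O(vacate_premises).
Premises 2, 7 do not contribute to this derivation.
So O(vacate_premises) follows.

Yes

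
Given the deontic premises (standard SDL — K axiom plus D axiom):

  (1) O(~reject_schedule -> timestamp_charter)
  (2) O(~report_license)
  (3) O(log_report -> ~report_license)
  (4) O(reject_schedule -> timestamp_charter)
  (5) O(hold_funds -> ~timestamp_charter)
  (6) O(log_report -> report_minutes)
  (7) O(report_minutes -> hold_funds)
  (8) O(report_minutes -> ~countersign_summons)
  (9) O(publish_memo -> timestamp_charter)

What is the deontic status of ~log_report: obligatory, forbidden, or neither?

Premises 4 and 1 cover both cases: O(reject_schedule -> timestamp_charter) and O(~reject_schedule -> timestamp_charter). Since reject_schedule ∨ ~reject_schedule is a tautology, O(timestamp_charter) follows.
Premise 5 is O(hold_funds -> ~timestamp_charter); contrapositively O(timestamp_charter -> ~hold_funds). Since O(timestamp_charter) holds, K gives O(~hold_funds).
Premise 7, O(report_minutes -> hold_funds), contraposes to O(~hold_funds -> ~report_minutes); with O(~hold_funds) we get O(~report_minutes).
The contrapositive of premise 6 (O(log_report -> report_minutes)) is O(~report_minutes -> ~log_report), and O(~report_minutes) is already established, so O(~log_report).
Premises 2, 3, 8, 9 do not contribute to this derivation.
Hence ~log_report is obligatory.

Obligatory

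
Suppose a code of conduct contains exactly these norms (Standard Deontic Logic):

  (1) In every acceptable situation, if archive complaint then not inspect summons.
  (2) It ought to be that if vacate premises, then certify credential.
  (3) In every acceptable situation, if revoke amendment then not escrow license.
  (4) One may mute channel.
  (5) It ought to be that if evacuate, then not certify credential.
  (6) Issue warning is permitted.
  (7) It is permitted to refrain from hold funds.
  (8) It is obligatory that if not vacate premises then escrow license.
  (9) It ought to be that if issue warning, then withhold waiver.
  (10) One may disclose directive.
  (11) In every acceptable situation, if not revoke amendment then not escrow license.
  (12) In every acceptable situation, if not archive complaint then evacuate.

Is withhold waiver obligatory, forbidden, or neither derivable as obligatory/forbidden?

Premise 9 is O(issue_warning → withhold_waiver), but O(issue_warning) is not derivable from the premises (the permission P(issue_warning) asserts only ¬O(¬issue_warning), not O(issue_warning)), so it does not yield O(withhold_waiver).
No premise or chain of K-axiom applications forces O(withhold_waiver), and none forces O(¬withhold_waiver). So withhold_waiver is neither obligatory nor forbidden under these norms.

Neither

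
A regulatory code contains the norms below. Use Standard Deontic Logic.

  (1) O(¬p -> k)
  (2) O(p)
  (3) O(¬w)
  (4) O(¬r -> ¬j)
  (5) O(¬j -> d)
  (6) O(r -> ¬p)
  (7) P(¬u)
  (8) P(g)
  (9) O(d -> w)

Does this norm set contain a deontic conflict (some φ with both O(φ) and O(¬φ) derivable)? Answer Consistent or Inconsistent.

Inconsistent

Premise 2 states O(p) outright.
Premise 6, O(r -> ¬p), contraposes to O(p -> ¬r); with O(p) we get O(¬r).
Premise 4 is O(¬r -> ¬j); since O(¬r), deontic closure gives O(¬j).
Applying K to premise 5 (O(¬j -> d)) and O(¬j) yields O(d).
With premise 9, O(d -> w), the K-axiom yields O(w).
Yet premise 3 states O(¬w).
We now have both O(w) and O(¬w) — w is simultaneously obligatory and forbidden, violating the D-axiom.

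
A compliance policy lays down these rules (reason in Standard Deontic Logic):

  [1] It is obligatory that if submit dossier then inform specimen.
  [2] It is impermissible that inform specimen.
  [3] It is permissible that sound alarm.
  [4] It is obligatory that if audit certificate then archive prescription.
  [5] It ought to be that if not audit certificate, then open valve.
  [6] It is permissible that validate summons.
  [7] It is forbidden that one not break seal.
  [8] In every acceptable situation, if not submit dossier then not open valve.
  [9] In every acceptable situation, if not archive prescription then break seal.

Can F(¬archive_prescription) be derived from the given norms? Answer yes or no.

F(inform_specimen) at premise 2 means O(¬inform_specimen).
Premise 1 is O(submit_dossier → inform_specimen); contrapositively O(¬inform_specimen → ¬submit_dossier). Since O(¬inform_specimen) holds, K gives O(¬submit_dossier).
Premise 8 is O(¬submit_dossier → ¬open_valve); since O(¬submit_dossier), deontic closure gives O(¬open_valve).
Premise 5, O(¬audit_certificate → open_valve), contraposes to O(¬open_valve → audit_certificate); with O(¬open_valve) we get O(audit_certificate).
With premise 4, O(audit_certificate → archive_prescription), the K-axiom yields O(archive_prescription).
Premises 3, 6, 7, 9 do not contribute to this derivation.
So O(archive_prescription) holds, i.e. F(¬archive_prescription). The claim follows.

Yes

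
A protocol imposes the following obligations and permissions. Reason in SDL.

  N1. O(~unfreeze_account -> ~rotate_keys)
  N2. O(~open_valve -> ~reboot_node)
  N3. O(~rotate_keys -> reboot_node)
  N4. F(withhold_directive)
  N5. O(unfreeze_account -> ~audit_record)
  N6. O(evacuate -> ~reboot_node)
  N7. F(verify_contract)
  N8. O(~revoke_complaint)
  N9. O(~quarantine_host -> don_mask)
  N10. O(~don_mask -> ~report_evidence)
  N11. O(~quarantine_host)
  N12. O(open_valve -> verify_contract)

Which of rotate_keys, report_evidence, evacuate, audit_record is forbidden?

audit_record

Premise 7, F(verify_contract), is equivalent to O(~verify_contract).
Premise 12, O(open_valve -> verify_contract), contraposes to O(~verify_contract -> ~open_valve); with O(~verify_contract) we get O(~open_valve).
Premise 2 is O(~open_valve -> ~reboot_node); since O(~open_valve), deontic closure gives O(~reboot_node).
The contrapositive of premise 3 (O(~rotate_keys -> reboot_node)) is O(~reboot_node -> rotate_keys), and O(~reboot_node) is already established, so O(rotate_keys).
Premise 1 is O(~unfreeze_account -> ~rotate_keys); contrapositively O(rotate_keys -> unfreeze_account). Since O(rotate_keys) holds, K gives O(unfreeze_account).
From O(unfreeze_account) and premise 5, O(unfreeze_account -> ~audit_record), we obtain O(~audit_record).
So O(~audit_record) holds, i.e. audit_record is forbidden. None of the other listed options is forbidden under the premises.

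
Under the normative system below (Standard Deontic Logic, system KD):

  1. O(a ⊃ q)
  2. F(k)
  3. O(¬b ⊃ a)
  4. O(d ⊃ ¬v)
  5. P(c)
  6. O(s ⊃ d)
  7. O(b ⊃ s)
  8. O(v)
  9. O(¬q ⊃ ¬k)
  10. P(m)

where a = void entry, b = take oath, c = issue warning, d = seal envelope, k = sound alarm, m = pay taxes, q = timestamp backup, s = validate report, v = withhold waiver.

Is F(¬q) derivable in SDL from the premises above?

Premise 8 gives O(v).
The contrapositive of premise 4 (O(d ⊃ ¬v)) is O(v ⊃ ¬d), and O(v) is already established, so O(¬d).
Premise 6 is O(s ⊃ d); contrapositively O(¬d ⊃ ¬s). Since O(¬d) holds, K gives O(¬s).
Premise 7 is O(b ⊃ s); contrapositively O(¬s ⊃ ¬b). Since O(¬s) holds, K gives O(¬b).
From O(¬b) and premise 3, O(¬b ⊃ a), we obtain O(a).
Applying K to premise 1 (O(a ⊃ q)) and O(a) yields O(q).
Premises 2, 5, 9, 10 do not contribute to this derivation.
So O(q) holds, i.e. F(¬q). The claim follows.

Yes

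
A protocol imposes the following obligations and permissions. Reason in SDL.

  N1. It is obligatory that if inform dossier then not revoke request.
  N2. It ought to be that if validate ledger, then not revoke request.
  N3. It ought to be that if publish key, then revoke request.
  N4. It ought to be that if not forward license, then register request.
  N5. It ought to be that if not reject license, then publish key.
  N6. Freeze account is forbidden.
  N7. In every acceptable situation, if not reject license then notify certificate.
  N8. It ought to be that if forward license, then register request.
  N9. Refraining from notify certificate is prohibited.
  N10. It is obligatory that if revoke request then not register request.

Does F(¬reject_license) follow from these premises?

Premises 8 and 4 are O(forward_license → register_request) and O(¬forward_license → register_request); every ideal world satisfies forward_license or ¬forward_license, so in either case register_request holds — hence O(register_request).
Premise 10 is O(revoke_request → ¬register_request); contrapositively O(register_request → ¬revoke_request). Since O(register_request) holds, K gives O(¬revoke_request).
Premise 3 is O(publish_key → revoke_request); contrapositively O(¬revoke_request → ¬publish_key). Since O(¬revoke_request) holds, K gives O(¬publish_key).
The contrapositive of premise 5 (O(¬reject_license → publish_key)) is O(¬publish_key → reject_license), and O(¬publish_key) is already established, so O(reject_license).
Premises 1, 2, 6, 7, 9 do not contribute to this derivation.
So O(reject_license) holds, i.e. F(¬reject_license). The claim follows.

Yes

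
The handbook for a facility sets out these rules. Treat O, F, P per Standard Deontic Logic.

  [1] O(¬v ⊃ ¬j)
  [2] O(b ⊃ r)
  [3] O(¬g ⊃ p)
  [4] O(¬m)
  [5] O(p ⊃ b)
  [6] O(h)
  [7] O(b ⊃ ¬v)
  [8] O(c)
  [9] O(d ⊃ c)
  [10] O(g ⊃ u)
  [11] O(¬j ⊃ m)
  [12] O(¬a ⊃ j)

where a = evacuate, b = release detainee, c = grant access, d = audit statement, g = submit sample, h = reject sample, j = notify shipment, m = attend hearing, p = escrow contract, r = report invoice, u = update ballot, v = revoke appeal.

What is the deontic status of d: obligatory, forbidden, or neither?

Premise 9 is O(d ⊃ c); even if O(c) held, inferring O(d) would be affirming the consequent — invalid.
No premise or chain of K-axiom applications forces O(d), and none forces O(¬d). So d is neither obligatory nor forbidden under these norms.

Neither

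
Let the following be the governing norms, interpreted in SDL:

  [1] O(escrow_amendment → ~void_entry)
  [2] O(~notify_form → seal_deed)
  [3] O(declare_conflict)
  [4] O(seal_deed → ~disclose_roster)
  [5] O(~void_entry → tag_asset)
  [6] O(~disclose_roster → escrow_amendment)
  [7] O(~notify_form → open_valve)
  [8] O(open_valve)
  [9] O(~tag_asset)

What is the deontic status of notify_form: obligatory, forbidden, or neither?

Obligatory

From premise 9 we have O(~tag_asset).
Premise 5, O(~void_entry → tag_asset), contraposes to O(~tag_asset → void_entry); with O(~tag_asset) we get O(void_entry).
Premise 1, O(escrow_amendment → ~void_entry), contraposes to O(void_entry → ~escrow_amendment); with O(void_entry) we get O(~escrow_amendment).
The contrapositive of premise 6 (O(~disclose_roster → escrow_amendment)) is O(~escrow_amendment → disclose_roster), and O(~escrow_amendment) is already established, so O(disclose_roster).
The contrapositive of premise 4 (O(seal_deed → ~disclose_roster)) is O(disclose_roster → ~seal_deed), and O(disclose_roster) is already established, so O(~seal_deed).
Premise 2 is O(~notify_form → seal_deed); contrapositively O(~seal_deed → notify_form). Since O(~seal_deed) holds, K gives O(notify_form).
Premises 3, 7, 8 do not contribute to this derivation.
Hence notify_form is obligatory.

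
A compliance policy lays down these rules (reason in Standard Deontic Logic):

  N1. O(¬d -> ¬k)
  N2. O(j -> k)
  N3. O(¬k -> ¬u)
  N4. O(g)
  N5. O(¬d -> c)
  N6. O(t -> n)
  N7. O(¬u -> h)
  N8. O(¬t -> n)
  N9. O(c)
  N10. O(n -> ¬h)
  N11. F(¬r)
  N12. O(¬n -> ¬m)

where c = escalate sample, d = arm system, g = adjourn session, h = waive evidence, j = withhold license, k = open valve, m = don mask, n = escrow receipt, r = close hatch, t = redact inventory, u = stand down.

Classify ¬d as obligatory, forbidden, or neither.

Forbidden

Premises 8 and 6 cover both cases: O(¬t -> n) and O(t -> n). Since ¬t ∨ t is a tautology, O(n) follows.
From O(n) and premise 10, O(n -> ¬h), we obtain O(¬h).
The contrapositive of premise 7 (O(¬u -> h)) is O(¬h -> u), and O(¬h) is already established, so O(u).
The contrapositive of premise 3 (O(¬k -> ¬u)) is O(u -> k), and O(u) is already established, so O(k).
Premise 1 is O(¬d -> ¬k); contrapositively O(k -> d). Since O(k) holds, K gives O(d).
Premises 2, 4, 5, 9, 11, 12 do not contribute to this derivation.
Thus O(d), which is F(¬d): ¬d is forbidden.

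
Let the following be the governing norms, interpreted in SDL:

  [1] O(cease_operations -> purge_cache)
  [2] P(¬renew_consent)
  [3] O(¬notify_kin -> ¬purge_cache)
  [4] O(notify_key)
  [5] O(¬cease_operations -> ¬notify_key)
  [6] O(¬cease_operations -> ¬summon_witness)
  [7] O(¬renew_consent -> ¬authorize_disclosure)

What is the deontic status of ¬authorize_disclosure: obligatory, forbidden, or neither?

Neither

Premise 7 is O(¬renew_consent -> ¬authorize_disclosure), but O(¬renew_consent) is not derivable from the premises (the permission P(¬renew_consent) asserts only ¬O(renew_consent), not O(¬renew_consent)), so it does not yield O(¬authorize_disclosure).
No premise or chain of K-axiom applications forces O(¬authorize_disclosure), and none forces O(authorize_disclosure). So ¬authorize_disclosure is neither obligatory nor forbidden under these norms.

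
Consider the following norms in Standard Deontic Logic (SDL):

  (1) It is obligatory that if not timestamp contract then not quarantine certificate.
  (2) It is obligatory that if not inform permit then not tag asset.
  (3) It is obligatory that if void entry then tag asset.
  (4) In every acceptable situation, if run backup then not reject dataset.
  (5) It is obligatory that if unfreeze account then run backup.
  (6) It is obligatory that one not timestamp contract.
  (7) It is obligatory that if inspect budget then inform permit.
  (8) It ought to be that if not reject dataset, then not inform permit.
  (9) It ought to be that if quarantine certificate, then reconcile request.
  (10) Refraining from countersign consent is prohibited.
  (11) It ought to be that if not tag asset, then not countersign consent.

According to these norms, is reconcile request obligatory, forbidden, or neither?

Neither

Premise 9 is O(quarantine_certificate → reconcile_request), but O(quarantine_certificate) is not derivable from the premises, so it does not yield O(reconcile_request).
No premise or chain of K-axiom applications forces O(reconcile_request), and none forces O(¬reconcile_request). So reconcile_request is neither obligatory nor forbidden under these norms.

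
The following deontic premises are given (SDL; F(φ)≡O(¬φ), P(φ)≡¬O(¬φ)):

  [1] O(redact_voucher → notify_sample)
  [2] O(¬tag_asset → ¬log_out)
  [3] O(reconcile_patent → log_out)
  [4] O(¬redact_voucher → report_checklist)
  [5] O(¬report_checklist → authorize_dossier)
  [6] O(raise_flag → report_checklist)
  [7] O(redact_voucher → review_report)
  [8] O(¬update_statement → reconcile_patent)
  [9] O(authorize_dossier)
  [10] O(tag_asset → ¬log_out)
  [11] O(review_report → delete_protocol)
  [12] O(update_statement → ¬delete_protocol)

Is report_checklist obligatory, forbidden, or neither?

Obligatory

Premises 2 and 10 cover both cases: O(¬tag_asset → ¬log_out) and O(tag_asset → ¬log_out). Since ¬tag_asset ∨ tag_asset is a tautology, O(¬log_out) follows.
Premise 3, O(reconcile_patent → log_out), contraposes to O(¬log_out → ¬reconcile_patent); with O(¬log_out) we get O(¬reconcile_patent).
The contrapositive of premise 8 (O(¬update_statement → reconcile_patent)) is O(¬reconcile_patent → update_statement), and O(¬reconcile_patent) is already established, so O(update_statement).
From O(update_statement) and premise 12, O(update_statement → ¬delete_protocol), we obtain O(¬delete_protocol).
Premise 11, O(review_report → delete_protocol), contraposes to O(¬delete_protocol → ¬review_report); with O(¬delete_protocol) we get O(¬review_report).
The contrapositive of premise 7 (O(redact_voucher → review_report)) is O(¬review_report → ¬redact_voucher), and O(¬review_report) is already established, so O(¬redact_voucher).
Applying K to premise 4 (O(¬redact_voucher → report_checklist)) and O(¬redact_voucher) yields O(report_checklist).
Premises 1, 5, 6, 9 do not contribute to this derivation.
Hence report_checklist is obligatory.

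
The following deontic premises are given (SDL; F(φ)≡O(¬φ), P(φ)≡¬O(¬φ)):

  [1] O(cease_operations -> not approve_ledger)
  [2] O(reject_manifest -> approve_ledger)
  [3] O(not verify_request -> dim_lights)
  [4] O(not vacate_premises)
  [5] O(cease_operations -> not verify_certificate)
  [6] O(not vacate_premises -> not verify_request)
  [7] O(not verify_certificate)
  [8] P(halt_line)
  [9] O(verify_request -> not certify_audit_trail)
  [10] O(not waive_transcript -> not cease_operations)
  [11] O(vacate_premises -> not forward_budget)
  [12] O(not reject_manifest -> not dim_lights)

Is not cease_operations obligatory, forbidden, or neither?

Obligatory

From premise 4 we have O(not vacate_premises).
With premise 6, O(not vacate_premises -> not verify_request), the K-axiom yields O(not verify_request).
Premise 3 is O(not verify_request -> dim_lights); since O(not verify_request), deontic closure gives O(dim_lights).
Premise 12 is O(not reject_manifest -> not dim_lights); contrapositively O(dim_lights -> reject_manifest). Since O(dim_lights) holds, K gives O(reject_manifest).
With premise 2, O(reject_manifest -> approve_ledger), the K-axiom yields O(approve_ledger).
Premise 1, O(cease_operations -> not approve_ledger), contraposes to O(approve_ledger -> not cease_operations); with O(approve_ledger) we get O(not cease_operations).
Premises 5, 7, 8, 9, 10, 11 do not contribute to this derivation.
Hence not cease_operations is obligatory.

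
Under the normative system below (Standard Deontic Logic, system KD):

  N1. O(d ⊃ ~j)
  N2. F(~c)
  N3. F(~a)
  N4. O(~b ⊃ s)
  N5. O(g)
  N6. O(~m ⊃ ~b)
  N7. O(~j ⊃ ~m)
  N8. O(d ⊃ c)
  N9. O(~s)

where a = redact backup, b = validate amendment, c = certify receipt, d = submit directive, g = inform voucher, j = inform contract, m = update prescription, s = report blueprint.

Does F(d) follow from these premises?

Yes

Premise 9 gives O(~s).
Premise 4, O(~b ⊃ s), contraposes to O(~s ⊃ b); with O(~s) we get O(b).
Premise 6, O(~m ⊃ ~b), contraposes to O(b ⊃ m); with O(b) we get O(m).
Premise 7, O(~j ⊃ ~m), contraposes to O(m ⊃ j); with O(m) we get O(j).
Premise 1 is O(d ⊃ ~j); contrapositively O(j ⊃ ~d). Since O(j) holds, K gives O(~d).
Premises 2, 3, 5, 8 do not contribute to this derivation.
So O(~d) holds, i.e. F(d). The claim follows.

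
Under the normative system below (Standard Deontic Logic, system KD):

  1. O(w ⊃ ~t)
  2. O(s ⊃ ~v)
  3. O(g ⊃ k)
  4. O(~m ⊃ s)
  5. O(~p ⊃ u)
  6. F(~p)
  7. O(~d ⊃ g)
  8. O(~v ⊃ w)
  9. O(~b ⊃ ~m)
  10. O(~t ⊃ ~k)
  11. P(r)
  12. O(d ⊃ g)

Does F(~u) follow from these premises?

No

Premise 5 is O(~p ⊃ u), but O(~p) is not derivable from the premises, so it does not yield O(u).
No other premise forces O(u). An ideal world satisfying every premise can still have ~u true, so F(~u) is not derivable.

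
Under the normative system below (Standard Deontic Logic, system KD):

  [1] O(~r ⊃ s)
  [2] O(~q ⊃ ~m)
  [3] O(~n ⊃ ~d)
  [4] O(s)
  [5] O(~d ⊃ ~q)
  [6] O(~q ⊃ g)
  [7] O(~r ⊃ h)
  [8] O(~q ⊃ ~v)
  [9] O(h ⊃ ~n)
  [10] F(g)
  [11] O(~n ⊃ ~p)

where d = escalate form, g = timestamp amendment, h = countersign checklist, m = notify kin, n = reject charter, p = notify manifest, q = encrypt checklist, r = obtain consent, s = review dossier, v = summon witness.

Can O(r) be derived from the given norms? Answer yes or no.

Yes

Premise 10, F(g), is equivalent to O(~g).
The contrapositive of premise 6 (O(~q ⊃ g)) is O(~g ⊃ q), and O(~g) is already established, so O(q).
Premise 5 is O(~d ⊃ ~q); contrapositively O(q ⊃ d). Since O(q) holds, K gives O(d).
Premise 3 is O(~n ⊃ ~d); contrapositively O(d ⊃ n). Since O(d) holds, K gives O(n).
Premise 9, O(h ⊃ ~n), contraposes to O(n ⊃ ~h); with O(n) we get O(~h).
The contrapositive of premise 7 (O(~r ⊃ h)) is O(~h ⊃ r), and O(~h) is already established, so O(r).
Premises 1, 2, 4, 8, 11 do not contribute to this derivation.
So O(r) follows.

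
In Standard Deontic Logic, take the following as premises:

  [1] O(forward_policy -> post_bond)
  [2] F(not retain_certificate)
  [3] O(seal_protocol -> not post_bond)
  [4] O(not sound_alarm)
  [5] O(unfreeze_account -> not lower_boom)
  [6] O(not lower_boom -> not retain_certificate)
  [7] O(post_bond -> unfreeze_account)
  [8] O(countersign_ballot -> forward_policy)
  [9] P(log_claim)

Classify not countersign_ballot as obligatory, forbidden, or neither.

Premise 2 is F(not retain_certificate), i.e. O(retain_certificate).
The contrapositive of premise 6 (O(not lower_boom -> not retain_certificate)) is O(retain_certificate -> lower_boom), and O(retain_certificate) is already established, so O(lower_boom).
Premise 5, O(unfreeze_account -> not lower_boom), contraposes to O(lower_boom -> not unfreeze_account); with O(lower_boom) we get O(not unfreeze_account).
The contrapositive of premise 7 (O(post_bond -> unfreeze_account)) is O(not unfreeze_account -> not post_bond), and O(not unfreeze_account) is already established, so O(not post_bond).
Premise 1 is O(forward_policy -> post_bond); contrapositively O(not post_bond -> not forward_policy). Since O(not post_bond) holds, K gives O(not forward_policy).
The contrapositive of premise 8 (O(countersign_ballot -> forward_policy)) is O(not forward_policy -> not countersign_ballot), and O(not forward_policy) is already established, so O(not countersign_ballot).
Premises 3, 4, 9 do not contribute to this derivation.
Hence not countersign_ballot is obligatory.

Obligatory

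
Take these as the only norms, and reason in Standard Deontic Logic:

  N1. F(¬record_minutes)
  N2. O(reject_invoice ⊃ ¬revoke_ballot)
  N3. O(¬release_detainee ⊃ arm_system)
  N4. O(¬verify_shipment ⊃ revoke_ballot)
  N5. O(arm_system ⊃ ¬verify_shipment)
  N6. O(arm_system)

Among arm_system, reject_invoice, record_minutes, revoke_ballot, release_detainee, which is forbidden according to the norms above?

From premise 6 we have O(arm_system).
Premise 5 is O(arm_system ⊃ ¬verify_shipment); since O(arm_system), deontic closure gives O(¬verify_shipment).
Applying K to premise 4 (O(¬verify_shipment ⊃ revoke_ballot)) and O(¬verify_shipment) yields O(revoke_ballot).
The contrapositive of premise 2 (O(reject_invoice ⊃ ¬revoke_ballot)) is O(revoke_ballot ⊃ ¬reject_invoice), and O(revoke_ballot) is already established, so O(¬reject_invoice).
So O(¬reject_invoice) holds, i.e. reject_invoice is forbidden. None of the other listed options is forbidden under the premises.

reject_invoice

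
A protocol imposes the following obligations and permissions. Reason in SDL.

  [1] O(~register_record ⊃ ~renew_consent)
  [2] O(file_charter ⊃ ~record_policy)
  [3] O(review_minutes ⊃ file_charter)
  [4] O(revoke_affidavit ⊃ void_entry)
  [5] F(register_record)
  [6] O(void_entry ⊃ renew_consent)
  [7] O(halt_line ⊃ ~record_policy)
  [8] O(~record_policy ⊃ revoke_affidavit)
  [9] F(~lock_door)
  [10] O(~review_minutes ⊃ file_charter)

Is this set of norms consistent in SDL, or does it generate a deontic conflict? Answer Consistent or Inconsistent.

Premises 10 and 3 are O(~review_minutes ⊃ file_charter) and O(review_minutes ⊃ file_charter); every ideal world satisfies ~review_minutes or review_minutes, so in either case file_charter holds — hence O(file_charter).
With premise 2, O(file_charter ⊃ ~record_policy), the K-axiom yields O(~record_policy).
Applying K to premise 8 (O(~record_policy ⊃ revoke_affidavit)) and O(~record_policy) yields O(revoke_affidavit).
From O(revoke_affidavit) and premise 4, O(revoke_affidavit ⊃ void_entry), we obtain O(void_entry).
From O(void_entry) and premise 6, O(void_entry ⊃ renew_consent), we obtain O(renew_consent).
Premise 1 is O(~register_record ⊃ ~renew_consent); contrapositively O(renew_consent ⊃ register_record). Since O(renew_consent) holds, K gives O(register_record).
Yet premise 5 is F(register_record), i.e. O(~register_record).
We now have both O(register_record) and O(~register_record) — register_record is simultaneously obligatory and forbidden, violating the D-axiom.

Inconsistent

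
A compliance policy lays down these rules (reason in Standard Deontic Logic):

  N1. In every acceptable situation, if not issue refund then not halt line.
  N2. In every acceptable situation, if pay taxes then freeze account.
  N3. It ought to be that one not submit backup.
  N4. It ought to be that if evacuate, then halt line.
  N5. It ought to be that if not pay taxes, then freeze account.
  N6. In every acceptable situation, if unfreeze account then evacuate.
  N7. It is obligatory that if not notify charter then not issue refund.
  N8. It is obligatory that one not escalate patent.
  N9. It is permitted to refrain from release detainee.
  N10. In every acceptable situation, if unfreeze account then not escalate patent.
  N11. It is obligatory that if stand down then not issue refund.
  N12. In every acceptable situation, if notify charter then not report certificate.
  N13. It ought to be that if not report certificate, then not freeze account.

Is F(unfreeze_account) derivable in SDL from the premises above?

Yes

Premises 2 and 5 cover both cases: O(pay_taxes → freeze_account) and O(¬pay_taxes → freeze_account). Since pay_taxes ∨ ¬pay_taxes is a tautology, O(freeze_account) follows.
Premise 13 is O(¬report_certificate → ¬freeze_account); contrapositively O(freeze_account → report_certificate). Since O(freeze_account) holds, K gives O(report_certificate).
Premise 12, O(notify_charter → ¬report_certificate), contraposes to O(report_certificate → ¬notify_charter); with O(report_certificate) we get O(¬notify_charter).
From O(¬notify_charter) and premise 7, O(¬notify_charter → ¬issue_refund), we obtain O(¬issue_refund).
From O(¬issue_refund) and premise 1, O(¬issue_refund → ¬halt_line), we obtain O(¬halt_line).
Premise 4, O(evacuate → halt_line), contraposes to O(¬halt_line → ¬evacuate); with O(¬halt_line) we get O(¬evacuate).
Premise 6 is O(unfreeze_account → evacuate); contrapositively O(¬evacuate → ¬unfreeze_account). Since O(¬evacuate) holds, K gives O(¬unfreeze_account).
Premises 3, 8, 9, 10, 11 do not contribute to this derivation.
So O(¬unfreeze_account) holds, i.e. F(unfreeze_account). The claim follows.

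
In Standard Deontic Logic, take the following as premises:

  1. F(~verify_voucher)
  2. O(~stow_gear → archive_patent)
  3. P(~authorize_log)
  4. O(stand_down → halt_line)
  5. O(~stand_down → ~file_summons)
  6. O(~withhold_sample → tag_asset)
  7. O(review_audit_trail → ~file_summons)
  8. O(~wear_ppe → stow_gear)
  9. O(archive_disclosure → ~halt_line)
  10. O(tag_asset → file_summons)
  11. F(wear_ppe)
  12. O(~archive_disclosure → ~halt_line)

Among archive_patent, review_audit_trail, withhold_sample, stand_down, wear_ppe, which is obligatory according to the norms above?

withhold_sample

Premises 12 and 9 are O(~archive_disclosure → ~halt_line) and O(archive_disclosure → ~halt_line); every ideal world satisfies ~archive_disclosure or archive_disclosure, so in either case ~halt_line holds — hence O(~halt_line).
Premise 4, O(stand_down → halt_line), contraposes to O(~halt_line → ~stand_down); with O(~halt_line) we get O(~stand_down).
From O(~stand_down) and premise 5, O(~stand_down → ~file_summons), we obtain O(~file_summons).
Premise 10 is O(tag_asset → file_summons); contrapositively O(~file_summons → ~tag_asset). Since O(~file_summons) holds, K gives O(~tag_asset).
The contrapositive of premise 6 (O(~withhold_sample → tag_asset)) is O(~tag_asset → withhold_sample), and O(~tag_asset) is already established, so O(withhold_sample).
So O(withhold_sample) holds — withhold_sample is obligatory. None of the other listed options is made obligatory by any chain of premises.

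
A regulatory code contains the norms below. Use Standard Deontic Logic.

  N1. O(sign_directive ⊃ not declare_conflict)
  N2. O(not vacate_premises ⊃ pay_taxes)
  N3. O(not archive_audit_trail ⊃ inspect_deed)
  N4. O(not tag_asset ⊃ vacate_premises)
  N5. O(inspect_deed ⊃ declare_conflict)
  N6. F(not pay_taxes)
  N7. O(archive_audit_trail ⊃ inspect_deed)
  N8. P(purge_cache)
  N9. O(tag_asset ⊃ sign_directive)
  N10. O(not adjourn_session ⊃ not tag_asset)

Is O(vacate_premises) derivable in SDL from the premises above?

Yes

By case analysis on archive_audit_trail: premise 7 gives O(archive_audit_trail ⊃ inspect_deed) and premise 3 gives O(not archive_audit_trail ⊃ inspect_deed), so O(inspect_deed) either way.
Applying K to premise 5 (O(inspect_deed ⊃ declare_conflict)) and O(inspect_deed) yields O(declare_conflict).
Premise 1, O(sign_directive ⊃ not declare_conflict), contraposes to O(declare_conflict ⊃ not sign_directive); with O(declare_conflict) we get O(not sign_directive).
The contrapositive of premise 9 (O(tag_asset ⊃ sign_directive)) is O(not sign_directive ⊃ not tag_asset), and O(not sign_directive) is already established, so O(not tag_asset).
Premise 4 is O(not tag_asset ⊃ vacate_premises); since O(not tag_asset), deontic closure gives O(vacate_premises).
Premises 2, 6, 8, 10 do not contribute to this derivation.
So O(vacate_premises) follows.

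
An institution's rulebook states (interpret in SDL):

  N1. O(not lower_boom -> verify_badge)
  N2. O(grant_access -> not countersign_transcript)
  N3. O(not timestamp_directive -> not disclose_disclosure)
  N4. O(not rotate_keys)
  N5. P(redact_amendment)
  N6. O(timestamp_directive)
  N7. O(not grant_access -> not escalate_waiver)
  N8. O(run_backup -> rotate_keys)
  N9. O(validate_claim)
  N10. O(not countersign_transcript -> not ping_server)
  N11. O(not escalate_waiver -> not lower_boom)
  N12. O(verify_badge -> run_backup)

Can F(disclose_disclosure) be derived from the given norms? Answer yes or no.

Premise 3 is O(not timestamp_directive -> not disclose_disclosure), but O(not timestamp_directive) is not derivable from the premises, so it does not yield O(not disclose_disclosure).
No other premise forces O(not disclose_disclosure). An ideal world satisfying every premise can still have disclose_disclosure true, so F(disclose_disclosure) is not derivable.

No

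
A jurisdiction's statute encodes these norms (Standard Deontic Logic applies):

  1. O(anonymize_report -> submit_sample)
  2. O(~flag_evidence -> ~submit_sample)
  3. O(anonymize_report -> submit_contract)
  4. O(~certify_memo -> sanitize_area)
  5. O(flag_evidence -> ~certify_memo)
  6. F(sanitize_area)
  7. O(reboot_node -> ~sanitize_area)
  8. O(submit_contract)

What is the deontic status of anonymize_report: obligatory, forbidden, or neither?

Forbidden

F(sanitize_area) at premise 6 means O(~sanitize_area).
Premise 4, O(~certify_memo -> sanitize_area), contraposes to O(~sanitize_area -> certify_memo); with O(~sanitize_area) we get O(certify_memo).
Premise 5 is O(flag_evidence -> ~certify_memo); contrapositively O(certify_memo -> ~flag_evidence). Since O(certify_memo) holds, K gives O(~flag_evidence).
Applying K to premise 2 (O(~flag_evidence -> ~submit_sample)) and O(~flag_evidence) yields O(~submit_sample).
The contrapositive of premise 1 (O(anonymize_report -> submit_sample)) is O(~submit_sample -> ~anonymize_report), and O(~submit_sample) is already established, so O(~anonymize_report).
Premises 3, 7, 8 do not contribute to this derivation.
Thus O(~anonymize_report), which is F(anonymize_report): anonymize_report is forbidden.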